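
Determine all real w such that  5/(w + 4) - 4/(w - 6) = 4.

Multiply both sides by (w + 4)(w - 6):
5(w - 6) - 4(w + 4) = 4(w + 4)(w - 6).
Expand and collect terms: 4w² - 9w - 50 = 0.
By the quadratic formula, w = (9 ± √881) / 8, so w ≈ 4.8352 or w ≈ -2.5852.
Neither value makes a denominator zero (w ≠ -4, w ≠ 6), so both are valid.

w = -2.5852 or w = 4.8352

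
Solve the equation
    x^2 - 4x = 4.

x = -0.8284 or x = 4.8284

Rearrange to standard form: x^2 - 4x - 4 = 0.
Discriminant: (-4)^2 - 4*1*(-4) = 32.
Quadratic formula: x = (4 +/- sqrt(32)) / 2.
So x = 2 + 2*sqrt(2) ~= 4.8284 or x = 2 - 2*sqrt(2) ~= -0.8284.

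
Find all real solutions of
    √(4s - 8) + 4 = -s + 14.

Isolate the radical: √(4s - 8) = -s + 10.
Square both sides: 4s - 8 = (-s + 10)².
Expand and rearrange: s² - 24s + 108 = 0.
Solving gives s = 18 or s = 6.
Check each candidate in the original equation:
  s = 18: √(64) = 8, while -s + 10 = -8 — extraneous.
  s = 6: √(16) = 4, while -s + 10 = 4 — valid.

s = 6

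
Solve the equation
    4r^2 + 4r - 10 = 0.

Discriminant: (4)^2 - 4*4*(-10) = 176.
Quadratic formula: r = (-4 +/- sqrt(176)) / 8.
So r = -1/2 + sqrt(11)/2 ~= 1.1583 or r = -sqrt(11)/2 - 1/2 ~= -2.1583.

r = -2.1583 or r = 1.1583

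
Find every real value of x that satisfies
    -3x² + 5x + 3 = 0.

x = -0.4684 or x = 2.135

Discriminant: (5)² − 4·(-3)·3 = 61.
Quadratic formula: x = (-5 ± √61) / (-6).
So x = 5/6 - √(61)/6 ≈ -0.4684 or x = 5/6 + √(61)/6 ≈ 2.135.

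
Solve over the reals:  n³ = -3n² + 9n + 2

n = -4.7913 or n = -0.2087 or n = 2

Rearrange: n³ + 3n² - 9n - 2 = 0.
Possible rational roots are divisors of -2. Testing n = 2 gives 0, so (n - 2) is a factor.
Divide: n³ + 3n² - 9n - 2 = (n - 2)(n² + 5n + 1).
Apply the quadratic formula to n² + 5n + 1 = 0: n = (-5 ± √21)/2, i.e. n ≈ -0.2087 or n ≈ -4.7913.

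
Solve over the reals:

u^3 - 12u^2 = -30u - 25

u = -0.6533 or u = 5 or u = 7.6533

Rearrange: u^3 - 12u^2 + 30u + 25 = 0.
Possible rational roots are divisors of 25. Testing u = 5 gives 0, so (u - 5) is a factor.
Divide: u^3 - 12u^2 + 30u + 25 = (u - 5)(u^2 - 7u - 5).
Apply the quadratic formula to u^2 - 7u - 5 = 0: u = (7 +/- sqrt(69))/2, i.e. u ~= 7.6533 or u ~= -0.6533.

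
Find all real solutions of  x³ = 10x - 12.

x = -3.6458 or x = 1.6458 or x = 2

Rearrange: x³ - 10x + 12 = 0.
Possible rational roots are divisors of 12. Testing x = 2 gives 0, so (x - 2) is a factor.
Divide: x³ - 10x + 12 = (x - 2)(x² + 2x - 6).
Apply the quadratic formula to x² + 2x - 6 = 0: x = (-2 ± √28)/2, i.e. x ≈ 1.6458 or x ≈ -3.6458.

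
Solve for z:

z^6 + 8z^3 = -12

Let u = z^3. The equation becomes u^2 + 8u + 12 = 0.
Factor: (u + 6)(u + 2) = 0, so u = -6 or u = -2.
z^3 = -6 gives z = -(6)^(1/3) ~= -1.8171.
z^3 = -2 gives z = -(2)^(1/3) ~= -1.2599.

z = -1.8171 or z = -1.2599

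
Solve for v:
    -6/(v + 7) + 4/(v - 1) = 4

Multiply both sides by (v + 7)(v - 1):
-6(v - 1) + 4(v + 7) = 4(v + 7)(v - 1).
Expand and collect terms: 4v^2 + 26v - 62 = 0.
By the quadratic formula, v = (-26 +/- sqrt(1668)) / 8, so v ~= 1.8551 or v ~= -8.3551.
Neither value makes a denominator zero (v != -7, v != 1), so both are valid.

v = -8.3551 or v = 1.8551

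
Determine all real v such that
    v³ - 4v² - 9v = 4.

Rearrange: v³ - 4v² - 9v - 4 = 0.
Possible rational roots are divisors of -4. Testing v = -1 gives 0, so (v + 1) is a factor.
Divide: v³ - 4v² - 9v - 4 = (v + 1)(v² - 5v - 4).
Apply the quadratic formula to v² - 5v - 4 = 0: v = (5 ± √41)/2, i.e. v ≈ 5.7016 or v ≈ -0.7016.

v = -1 or v = -0.7016 or v = 5.7016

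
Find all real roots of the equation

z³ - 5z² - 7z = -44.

Rearrange: z³ - 5z² - 7z + 44 = 0.
Possible rational roots are divisors of 44. Testing z = 4 gives 0, so (z - 4) is a factor.
Divide: z³ - 5z² - 7z + 44 = (z - 4)(z² - z - 11).
Apply the quadratic formula to z² - z - 11 = 0: z = (1 ± √45)/2, i.e. z ≈ 3.8541 or z ≈ -2.8541.

z = -2.8541 or z = 3.8541 or z = 4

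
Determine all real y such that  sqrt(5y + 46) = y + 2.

y = 7

Square both sides: 5y + 46 = (y + 2)^2.
Expand and rearrange: y^2 - y - 42 = 0.
Solving gives y = 7 or y = -6.
Check each candidate in the original equation:
  y = 7: sqrt(81) = 9, while y + 2 = 9 — valid.
  y = -6: sqrt(16) = 4, while y + 2 = -4 — extraneous.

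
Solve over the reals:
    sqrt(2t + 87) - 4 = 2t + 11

t = -3

Isolate the radical: sqrt(2t + 87) = 2t + 15.
Square both sides: 2t + 87 = (2t + 15)^2.
Expand and rearrange: 4t^2 + 58t + 138 = 0.
Solving gives t = -3 or t = -11.5.
Check each candidate in the original equation:
  t = -3: sqrt(81) = 9, while 2t + 15 = 9 — valid.
  t = -11.5: sqrt(64) = 8, while 2t + 15 = -8 — extraneous.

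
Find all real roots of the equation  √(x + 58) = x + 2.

Square both sides: x + 58 = (x + 2)².
Expand and rearrange: x² + 3x - 54 = 0.
Solving gives x = 6 or x = -9.
Check each candidate in the original equation:
  x = 6: √(64) = 8, while x + 2 = 8 — valid.
  x = -9: √(49) = 7, while x + 2 = -7 — extraneous.

x = 6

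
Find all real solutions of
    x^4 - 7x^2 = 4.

Let u = x^2. The equation becomes u^2 - 7u - 4 = 0.
By the quadratic formula, u = 7/2 + sqrt(65)/2 or u = 7/2 - sqrt(65)/2.
x^2 = 7/2 + sqrt(65)/2 gives x = +/-sqrt(7/2 + sqrt(65)/2) ~= +/-2.7443.
x^2 = 7/2 - sqrt(65)/2 < 0 has no real solution.

x = -2.7443 or x = 2.7443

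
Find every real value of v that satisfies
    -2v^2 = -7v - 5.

Rearrange to standard form: -2v^2 + 7v + 5 = 0.
Discriminant: (7)^2 - 4*(-2)*5 = 89.
Quadratic formula: v = (-7 +/- sqrt(89)) / (-4).
So v = 7/4 - sqrt(89)/4 ~= -0.6085 or v = 7/4 + sqrt(89)/4 ~= 4.1085.

v = -0.6085 or v = 4.1085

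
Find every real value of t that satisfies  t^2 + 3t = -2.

Bring every term to one side: t^2 + 3t + 2 = 0.
Factor: (t + 1)(t + 2) = 0.
So t = -1 or t = -2.

t = -2 or t = -1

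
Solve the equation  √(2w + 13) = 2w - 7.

w = 6

Square both sides: 2w + 13 = (2w - 7)².
Expand and rearrange: 4w² - 30w + 36 = 0.
Solving gives w = 6 or w = 1.5.
Check each candidate in the original equation:
  w = 6: √(25) = 5, while 2w - 7 = 5 — valid.
  w = 1.5: √(16) = 4, while 2w - 7 = -4 — extraneous.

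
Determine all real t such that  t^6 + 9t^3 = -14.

t = -1.9129 or t = -1.2599

Let u = t^3. The equation becomes u^2 + 9u + 14 = 0.
Factor: (u + 7)(u + 2) = 0, so u = -7 or u = -2.
t^3 = -7 gives t = -(7)^(1/3) ~= -1.9129.
t^3 = -2 gives t = -(2)^(1/3) ~= -1.2599.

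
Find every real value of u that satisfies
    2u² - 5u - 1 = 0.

u = -0.1861 or u = 2.6861

Discriminant: (-5)² − 4·2·(-1) = 33.
Quadratic formula: u = (5 ± √33) / 4.
So u = 5/4 + √(33)/4 ≈ 2.6861 or u = 5/4 - √(33)/4 ≈ -0.1861.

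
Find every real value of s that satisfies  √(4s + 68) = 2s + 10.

Square both sides: 4s + 68 = (2s + 10)².
Expand and rearrange: 4s² + 36s + 32 = 0.
Solving gives s = -1 or s = -8.
Check each candidate in the original equation:
  s = -1: √(64) = 8, while 2s + 10 = 8 — valid.
  s = -8: √(36) = 6, while 2s + 10 = -6 — extraneous.

s = -1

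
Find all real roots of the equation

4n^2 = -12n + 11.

n = -3.7361 or n = 0.7361

Rearrange to standard form: 4n^2 + 12n - 11 = 0.
Discriminant: (12)^2 - 4*4*(-11) = 320.
Quadratic formula: n = (-12 +/- sqrt(320)) / 8.
So n = -3/2 + sqrt(5) ~= 0.7361 or n = -sqrt(5) - 3/2 ~= -3.7361.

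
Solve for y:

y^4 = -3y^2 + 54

Let u = y^2. The equation becomes u^2 + 3u - 54 = 0.
Factor: (u - 6)(u + 9) = 0, so u = 6 or u = -9.
y^2 = 6 gives y = +/-sqrt(6) ~= +/-2.4495.
y^2 = -9 < 0 has no real solution.

y = -2.4495 or y = 2.4495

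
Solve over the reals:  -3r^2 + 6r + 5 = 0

r = -0.633 or r = 2.633

Discriminant: (6)^2 - 4*(-3)*5 = 96.
Quadratic formula: r = (-6 +/- sqrt(96)) / (-6).
So r = 1 - 2*sqrt(6)/3 ~= -0.633 or r = 1 + 2*sqrt(6)/3 ~= 2.633.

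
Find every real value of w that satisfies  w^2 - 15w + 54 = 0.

w = 6 or w = 9

Factor: (w - 9)(w - 6) = 0.
So w = 9 or w = 6.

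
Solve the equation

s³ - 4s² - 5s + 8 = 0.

Possible rational roots are divisors of 8. Testing s = 1 gives 0, so (s - 1) is a factor.
Divide: s³ - 4s² - 5s + 8 = (s - 1)(s² - 3s - 8).
Apply the quadratic formula to s² - 3s - 8 = 0: s = (3 ± √41)/2, i.e. s ≈ 4.7016 or s ≈ -1.7016.

s = -1.7016 or s = 1 or s = 4.7016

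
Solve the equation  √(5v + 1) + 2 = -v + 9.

v = 3

Isolate the radical: √(5v + 1) = -v + 7.
Square both sides: 5v + 1 = (-v + 7)².
Expand and rearrange: v² - 19v + 48 = 0.
Solving gives v = 16 or v = 3.
Check each candidate in the original equation:
  v = 16: √(81) = 9, while -v + 7 = -9 — extraneous.
  v = 3: √(16) = 4, while -v + 7 = 4 — valid.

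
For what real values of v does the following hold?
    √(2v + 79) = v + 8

Square both sides: 2v + 79 = (v + 8)².
Expand and rearrange: v² + 14v - 15 = 0.
Solving gives v = 1 or v = -15.
Check each candidate in the original equation:
  v = 1: √(81) = 9, while v + 8 = 9 — valid.
  v = -15: √(49) = 7, while v + 8 = -7 — extraneous.

v = 1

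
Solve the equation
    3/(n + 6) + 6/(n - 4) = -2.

n = -8 or n = 1.5

Multiply both sides by (n + 6)(n - 4):
3(n - 4) + 6(n + 6) = -2(n + 6)(n - 4).
Expand and collect terms: -2n^2 - 13n + 24 = 0.
Factor or apply the quadratic formula: n = -8 or n = 1.5.
Neither value makes a denominator zero (n != -6, n != 4), so both are valid.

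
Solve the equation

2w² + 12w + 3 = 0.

Discriminant: (12)² − 4·2·3 = 120.
Quadratic formula: w = (-12 ± √120) / 4.
So w = -3 + √(30)/2 ≈ -0.2614 or w = -3 - √(30)/2 ≈ -5.7386.

w = -5.7386 or w = -0.2614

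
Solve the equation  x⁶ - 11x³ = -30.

x = 1.71 or x = 1.8171

Let u = x³. The equation becomes u² - 11u + 30 = 0.
Factor: (u - 5)(u - 6) = 0, so u = 5 or u = 6.
x³ = 5 gives x = ∛(5) ≈ 1.71.
x³ = 6 gives x = ∛(6) ≈ 1.8171.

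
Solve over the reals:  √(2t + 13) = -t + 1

t = -2

Square both sides: 2t + 13 = (-t + 1)².
Expand and rearrange: t² - 4t - 12 = 0.
Solving gives t = 6 or t = -2.
Check each candidate in the original equation:
  t = 6: √(25) = 5, while -t + 1 = -5 — extraneous.
  t = -2: √(9) = 3, while -t + 1 = 3 — valid.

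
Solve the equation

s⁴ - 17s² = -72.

Let u = s². The equation becomes u² - 17u + 72 = 0.
Factor: (u - 8)(u - 9) = 0, so u = 8 or u = 9.
s² = 8 gives s = ±2·√(2) ≈ ±2.8284.
s² = 9 gives s = ±3.

s = -3 or s = -2.8284 or s = 2.8284 or s = 3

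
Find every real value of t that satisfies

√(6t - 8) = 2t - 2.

Square both sides: 6t - 8 = (2t - 2)².
Expand and rearrange: 4t² - 14t + 12 = 0.
Solving gives t = 2 or t = 1.5.
Check each candidate in the original equation:
  t = 2: √(4) = 2, while 2t - 2 = 2 — valid.
  t = 1.5: √(1) = 1, while 2t - 2 = 1 — valid.

t = 1.5 or t = 2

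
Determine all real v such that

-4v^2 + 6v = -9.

Rearrange to standard form: -4v^2 + 6v + 9 = 0.
Discriminant: (6)^2 - 4*(-4)*9 = 180.
Quadratic formula: v = (-6 +/- sqrt(180)) / (-8).
So v = 3/4 - 3*sqrt(5)/4 ~= -0.9271 or v = 3/4 + 3*sqrt(5)/4 ~= 2.4271.

v = -0.9271 or v = 2.4271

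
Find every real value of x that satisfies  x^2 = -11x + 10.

x = -11.8443 or x = 0.8443

Rearrange to standard form: x^2 + 11x - 10 = 0.
Discriminant: (11)^2 - 4*1*(-10) = 161.
Quadratic formula: x = (-11 +/- sqrt(161)) / 2.
So x = -11/2 + sqrt(161)/2 ~= 0.8443 or x = -sqrt(161)/2 - 11/2 ~= -11.8443.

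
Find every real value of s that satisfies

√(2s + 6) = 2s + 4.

Square both sides: 2s + 6 = (2s + 4)².
Expand and rearrange: 4s² + 14s + 10 = 0.
Solving gives s = -1 or s = -2.5.
Check each candidate in the original equation:
  s = -1: √(4) = 2, while 2s + 4 = 2 — valid.
  s = -2.5: √(1) = 1, while 2s + 4 = -1 — extraneous.

s = -1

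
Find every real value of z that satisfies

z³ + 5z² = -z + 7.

Rearrange: z³ + 5z² + z - 7 = 0.
Possible rational roots are divisors of -7. Testing z = 1 gives 0, so (z - 1) is a factor.
Divide: z³ + 5z² + z - 7 = (z - 1)(z² + 6z + 7).
Apply the quadratic formula to z² + 6z + 7 = 0: z = (-6 ± √8)/2, i.e. z ≈ -1.5858 or z ≈ -4.4142.

z = -4.4142 or z = -1.5858 or z = 1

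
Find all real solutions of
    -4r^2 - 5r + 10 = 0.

r = -2.3252 or r = 1.0752

Discriminant: (-5)^2 - 4*(-4)*10 = 185.
Quadratic formula: r = (5 +/- sqrt(185)) / (-8).
So r = -sqrt(185)/8 - 5/8 ~= -2.3252 or r = -5/8 + sqrt(185)/8 ~= 1.0752.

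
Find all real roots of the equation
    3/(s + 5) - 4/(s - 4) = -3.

Multiply both sides by (s + 5)(s - 4):
3(s - 4) - 4(s + 5) = -3(s + 5)(s - 4).
Expand and collect terms: -3s^2 - 2s + 92 = 0.
By the quadratic formula, s = (2 +/- sqrt(1108)) / -6, so s ~= -5.8811 or s ~= 5.2144.
Neither value makes a denominator zero (s != -5, s != 4), so both are valid.

s = -5.8811 or s = 5.2144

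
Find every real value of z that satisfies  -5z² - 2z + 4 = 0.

z = -1.1165 or z = 0.7165

Discriminant: (-2)² − 4·(-5)·4 = 84.
Quadratic formula: z = (2 ± √84) / (-10).
So z = -√(21)/5 - 1/5 ≈ -1.1165 or z = -1/5 + √(21)/5 ≈ 0.7165.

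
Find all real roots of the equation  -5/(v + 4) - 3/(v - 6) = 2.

Multiply both sides by (v + 4)(v - 6):
-5(v - 6) - 3(v + 4) = 2(v + 4)(v - 6).
Expand and collect terms: 2v^2 + 4v - 66 = 0.
By the quadratic formula, v = (-4 +/- sqrt(544)) / 4, so v ~= 4.831 or v ~= -6.831.
Neither value makes a denominator zero (v != -4, v != 6), so both are valid.

v = -6.831 or v = 4.831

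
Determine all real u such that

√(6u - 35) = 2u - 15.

u = 10

Square both sides: 6u - 35 = (2u - 15)².
Expand and rearrange: 4u² - 66u + 260 = 0.
Solving gives u = 10 or u = 6.5.
Check each candidate in the original equation:
  u = 10: √(25) = 5, while 2u - 15 = 5 — valid.
  u = 6.5: √(4) = 2, while 2u - 15 = -2 — extraneous.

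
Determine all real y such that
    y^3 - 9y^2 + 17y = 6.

Rearrange: y^3 - 9y^2 + 17y - 6 = 0.
Possible rational roots are divisors of -6. Testing y = 2 gives 0, so (y - 2) is a factor.
Divide: y^3 - 9y^2 + 17y - 6 = (y - 2)(y^2 - 7y + 3).
Apply the quadratic formula to y^2 - 7y + 3 = 0: y = (7 +/- sqrt(37))/2, i.e. y ~= 6.5414 or y ~= 0.4586.

y = 0.4586 or y = 2 or y = 6.5414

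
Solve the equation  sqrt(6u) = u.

Square both sides: 6u = (u)^2.
Expand and rearrange: u^2 - 6u = 0.
Solving gives u = 6 or u = 0.
Check each candidate in the original equation:
  u = 6: sqrt(36) = 6, while u = 6 — valid.
  u = 0: sqrt(0) = 0, while u = 0 — valid.

u = 0 or u = 6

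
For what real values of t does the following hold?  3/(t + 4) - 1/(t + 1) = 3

Multiply both sides by (t + 4)(t + 1):
3(t + 1) - (t + 4) = 3(t + 4)(t + 1).
Expand and collect terms: 3t² + 13t + 13 = 0.
By the quadratic formula, t = (-13 ± √13) / 6, so t ≈ -1.5657 or t ≈ -2.7676.
Neither value makes a denominator zero (t ≠ -4, t ≠ -1), so both are valid.

t = -2.7676 or t = -1.5657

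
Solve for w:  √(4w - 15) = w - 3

w = 4 or w = 6

Square both sides: 4w - 15 = (w - 3)².
Expand and rearrange: w² - 10w + 24 = 0.
Solving gives w = 6 or w = 4.
Check each candidate in the original equation:
  w = 6: √(9) = 3, while w - 3 = 3 — valid.
  w = 4: √(1) = 1, while w - 3 = 1 — valid.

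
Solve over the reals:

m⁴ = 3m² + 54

m = -3 or m = 3

Let u = m². The equation becomes u² - 3u - 54 = 0.
Factor: (u - 9)(u + 6) = 0, so u = 9 or u = -6.
m² = 9 gives m = ±3.
m² = -6 < 0 has no real solution.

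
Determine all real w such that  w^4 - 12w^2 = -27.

w = -3 or w = -1.7321 or w = 1.7321 or w = 3

Let u = w^2. The equation becomes u^2 - 12u + 27 = 0.
Factor: (u - 9)(u - 3) = 0, so u = 9 or u = 3.
w^2 = 9 gives w = +/-3.
w^2 = 3 gives w = +/-sqrt(3) ~= +/-1.7321.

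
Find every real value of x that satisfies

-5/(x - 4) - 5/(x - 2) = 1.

Multiply both sides by (x - 4)(x - 2):
-5(x - 2) - 5(x - 4) = (x - 4)(x - 2).
Expand and collect terms: x^2 + 4x - 22 = 0.
By the quadratic formula, x = (-4 +/- sqrt(104)) / 2, so x ~= 3.099 or x ~= -7.099.
Neither value makes a denominator zero (x != 4, x != 2), so both are valid.

x = -7.099 or x = 3.099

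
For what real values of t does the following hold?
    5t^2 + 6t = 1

t = -1.3483 or t = 0.1483

Rearrange to standard form: 5t^2 + 6t - 1 = 0.
Discriminant: (6)^2 - 4*5*(-1) = 56.
Quadratic formula: t = (-6 +/- sqrt(56)) / 10.
So t = -3/5 + sqrt(14)/5 ~= 0.1483 or t = -sqrt(14)/5 - 3/5 ~= -1.3483.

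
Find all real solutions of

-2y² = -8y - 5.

y = -0.5495 or y = 4.5495

Rearrange to standard form: -2y² + 8y + 5 = 0.
Discriminant: (8)² − 4·(-2)·5 = 104.
Quadratic formula: y = (-8 ± √104) / (-4).
So y = 2 - √(26)/2 ≈ -0.5495 or y = 2 + √(26)/2 ≈ 4.5495.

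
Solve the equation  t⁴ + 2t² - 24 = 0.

Let u = t². The equation becomes u² + 2u - 24 = 0.
Factor: (u - 4)(u + 6) = 0, so u = 4 or u = -6.
t² = 4 gives t = ±2.
t² = -6 < 0 has no real solution.

t = -2 or t = 2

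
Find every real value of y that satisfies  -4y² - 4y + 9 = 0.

Discriminant: (-4)² − 4·(-4)·9 = 160.
Quadratic formula: y = (4 ± √160) / (-8).
So y = -√(10)/2 - 1/2 ≈ -2.0811 or y = -1/2 + √(10)/2 ≈ 1.0811.

y = -2.0811 or y = 1.0811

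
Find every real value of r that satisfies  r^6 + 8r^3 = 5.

Let u = r^3. The equation becomes u^2 + 8u - 5 = 0.
By the quadratic formula, u = -4 + sqrt(21) or u = -sqrt(21) - 4.
r^3 = -4 + sqrt(21) gives r = (-4 + sqrt(21))^(1/3) ~= 0.8352.
r^3 = -sqrt(21) - 4 gives r = -(4 + sqrt(21))^(1/3) ~= -2.0474.

r = -2.0474 or r = 0.8352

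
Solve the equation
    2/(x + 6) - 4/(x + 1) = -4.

Multiply both sides by (x + 6)(x + 1):
2(x + 1) - 4(x + 6) = -4(x + 6)(x + 1).
Expand and collect terms: -4x^2 - 26x - 2 = 0.
By the quadratic formula, x = (26 +/- sqrt(644)) / -8, so x ~= -6.4221 or x ~= -0.0779.
Neither value makes a denominator zero (x != -6, x != -1), so both are valid.

x = -6.4221 or x = -0.0779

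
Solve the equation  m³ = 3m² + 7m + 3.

m = -1 or m = -0.6458 or m = 4.6458

Rearrange: m³ - 3m² - 7m - 3 = 0.
Possible rational roots are divisors of -3. Testing m = -1 gives 0, so (m + 1) is a factor.
Divide: m³ - 3m² - 7m - 3 = (m + 1)(m² - 4m - 3).
Apply the quadratic formula to m² - 4m - 3 = 0: m = (4 ± √28)/2, i.e. m ≈ 4.6458 or m ≈ -0.6458.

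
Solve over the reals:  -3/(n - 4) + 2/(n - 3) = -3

Multiply both sides by (n - 4)(n - 3):
-3(n - 3) + 2(n - 4) = -3(n - 4)(n - 3).
Expand and collect terms: -3n^2 + 22n - 37 = 0.
By the quadratic formula, n = (-22 +/- sqrt(40)) / -6, so n ~= 2.6126 or n ~= 4.7208.
Neither value makes a denominator zero (n != 4, n != 3), so both are valid.

n = 2.6126 or n = 4.7208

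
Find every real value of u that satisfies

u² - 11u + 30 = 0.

u = 5 or u = 6

Factor: (u - 6)(u - 5) = 0.
So u = 6 or u = 5.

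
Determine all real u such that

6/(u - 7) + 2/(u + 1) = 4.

u = -0.5826 or u = 8.5826

Multiply both sides by (u - 7)(u + 1):
6(u + 1) + 2(u - 7) = 4(u - 7)(u + 1).
Expand and collect terms: 4u² - 32u - 20 = 0.
By the quadratic formula, u = (32 ± √1344) / 8, so u ≈ 8.5826 or u ≈ -0.5826.
Neither value makes a denominator zero (u ≠ 7, u ≠ -1), so both are valid.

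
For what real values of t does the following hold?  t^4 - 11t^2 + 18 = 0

t = -3 or t = -1.4142 or t = 1.4142 or t = 3

Let u = t^2. The equation becomes u^2 - 11u + 18 = 0.
Factor: (u - 2)(u - 9) = 0, so u = 2 or u = 9.
t^2 = 2 gives t = +/-sqrt(2) ~= +/-1.4142.
t^2 = 9 gives t = +/-3.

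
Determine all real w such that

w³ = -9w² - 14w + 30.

w = -5.1623 or w = -5 or w = 1.1623

Rearrange: w³ + 9w² + 14w - 30 = 0.
Possible rational roots are divisors of -30. Testing w = -5 gives 0, so (w + 5) is a factor.
Divide: w³ + 9w² + 14w - 30 = (w + 5)(w² + 4w - 6).
Apply the quadratic formula to w² + 4w - 6 = 0: w = (-4 ± √40)/2, i.e. w ≈ 1.1623 or w ≈ -5.1623.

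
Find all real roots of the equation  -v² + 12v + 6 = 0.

Discriminant: (12)² − 4·(-1)·6 = 168.
Quadratic formula: v = (-12 ± √168) / (-2).
So v = 6 - √(42) ≈ -0.4807 or v = 6 + √(42) ≈ 12.4807.

v = -0.4807 or v = 12.4807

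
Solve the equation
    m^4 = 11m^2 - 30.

m = -2.4495 or m = -2.2361 or m = 2.2361 or m = 2.4495

Let u = m^2. The equation becomes u^2 - 11u + 30 = 0.
Factor: (u - 5)(u - 6) = 0, so u = 5 or u = 6.
m^2 = 5 gives m = +/-sqrt(5) ~= +/-2.2361.
m^2 = 6 gives m = +/-sqrt(6) ~= +/-2.4495.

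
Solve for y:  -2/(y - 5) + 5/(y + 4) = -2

y = -6.2967 or y = 5.7967

Multiply both sides by (y - 5)(y + 4):
-2(y + 4) + 5(y - 5) = -2(y - 5)(y + 4).
Expand and collect terms: -2y^2 - y + 73 = 0.
By the quadratic formula, y = (1 +/- sqrt(585)) / -4, so y ~= -6.2967 or y ~= 5.7967.
Neither value makes a denominator zero (y != 5, y != -4), so both are valid.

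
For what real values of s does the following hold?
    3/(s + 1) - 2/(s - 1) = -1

Multiply both sides by (s + 1)(s - 1):
3(s - 1) - 2(s + 1) = -(s + 1)(s - 1).
Expand and collect terms: -s^2 - s + 6 = 0.
Factor or apply the quadratic formula: s = -3 or s = 2.
Neither value makes a denominator zero (s != -1, s != 1), so both are valid.

s = -3 or s = 2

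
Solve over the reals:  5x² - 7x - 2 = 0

x = -0.2434 or x = 1.6434

Discriminant: (-7)² − 4·5·(-2) = 89.
Quadratic formula: x = (7 ± √89) / 10.
So x = 7/10 + √(89)/10 ≈ 1.6434 or x = 7/10 - √(89)/10 ≈ -0.2434.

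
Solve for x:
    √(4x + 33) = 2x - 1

Square both sides: 4x + 33 = (2x - 1)².
Expand and rearrange: 4x² - 8x - 32 = 0.
Solving gives x = 4 or x = -2.
Check each candidate in the original equation:
  x = 4: √(49) = 7, while 2x - 1 = 7 — valid.
  x = -2: √(25) = 5, while 2x - 1 = -5 — extraneous.

x = 4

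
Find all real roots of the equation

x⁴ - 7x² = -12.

Let u = x². The equation becomes u² - 7u + 12 = 0.
Factor: (u - 3)(u - 4) = 0, so u = 3 or u = 4.
x² = 3 gives x = ±√(3) ≈ ±1.7321.
x² = 4 gives x = ±2.

x = -2 or x = -1.7321 or x = 1.7321 or x = 2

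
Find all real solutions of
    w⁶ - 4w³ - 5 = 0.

Let u = w³. The equation becomes u² - 4u - 5 = 0.
Factor: (u - 5)(u + 1) = 0, so u = 5 or u = -1.
w³ = 5 gives w = ∛(5) ≈ 1.71.
w³ = -1 gives w = -1.

w = -1 or w = 1.71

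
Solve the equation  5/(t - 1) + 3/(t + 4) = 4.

Multiply both sides by (t - 1)(t + 4):
5(t + 4) + 3(t - 1) = 4(t - 1)(t + 4).
Expand and collect terms: 4t² + 4t - 33 = 0.
By the quadratic formula, t = (-4 ± √544) / 8, so t ≈ 2.4155 or t ≈ -3.4155.
Neither value makes a denominator zero (t ≠ 1, t ≠ -4), so both are valid.

t = -3.4155 or t = 2.4155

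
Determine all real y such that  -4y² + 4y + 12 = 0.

y = -1.3028 or y = 2.3028

Discriminant: (4)² − 4·(-4)·12 = 208.
Quadratic formula: y = (-4 ± √208) / (-8).
So y = 1/2 - √(13)/2 ≈ -1.3028 or y = 1/2 + √(13)/2 ≈ 2.3028.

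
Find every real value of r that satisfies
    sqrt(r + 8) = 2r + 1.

r = 1

Square both sides: r + 8 = (2r + 1)^2.
Expand and rearrange: 4r^2 + 3r - 7 = 0.
Solving gives r = 1 or r = -1.75.
Check each candidate in the original equation:
  r = 1: sqrt(9) = 3, while 2r + 1 = 3 — valid.
  r = -1.75: sqrt(6.25) = 2.5, while 2r + 1 = -2.5 — extraneous.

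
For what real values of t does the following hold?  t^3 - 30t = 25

Rearrange: t^3 - 30t - 25 = 0.
Possible rational roots are divisors of -25. Testing t = -5 gives 0, so (t + 5) is a factor.
Divide: t^3 - 30t - 25 = (t + 5)(t^2 - 5t - 5).
Apply the quadratic formula to t^2 - 5t - 5 = 0: t = (5 +/- sqrt(45))/2, i.e. t ~= 5.8541 or t ~= -0.8541.

t = -5 or t = -0.8541 or t = 5.8541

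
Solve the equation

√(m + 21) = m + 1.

Square both sides: m + 21 = (m + 1)².
Expand and rearrange: m² + m - 20 = 0.
Solving gives m = 4 or m = -5.
Check each candidate in the original equation:
  m = 4: √(25) = 5, while m + 1 = 5 — valid.
  m = -5: √(16) = 4, while m + 1 = -4 — extraneous.

m = 4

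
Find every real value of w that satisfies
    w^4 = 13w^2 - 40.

Let u = w^2. The equation becomes u^2 - 13u + 40 = 0.
Factor: (u - 8)(u - 5) = 0, so u = 8 or u = 5.
w^2 = 8 gives w = +/-2*sqrt(2) ~= +/-2.8284.
w^2 = 5 gives w = +/-sqrt(5) ~= +/-2.2361.

w = -2.8284 or w = -2.2361 or w = 2.2361 or w = 2.8284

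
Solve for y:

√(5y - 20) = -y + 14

y = 9

Square both sides: 5y - 20 = (-y + 14)².
Expand and rearrange: y² - 33y + 216 = 0.
Solving gives y = 24 or y = 9.
Check each candidate in the original equation:
  y = 24: √(100) = 10, while -y + 14 = -10 — extraneous.
  y = 9: √(25) = 5, while -y + 14 = 5 — valid.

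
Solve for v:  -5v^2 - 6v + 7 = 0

Discriminant: (-6)^2 - 4*(-5)*7 = 176.
Quadratic formula: v = (6 +/- sqrt(176)) / (-10).
So v = -2*sqrt(11)/5 - 3/5 ~= -1.9266 or v = -3/5 + 2*sqrt(11)/5 ~= 0.7266.

v = -1.9266 or v = 0.7266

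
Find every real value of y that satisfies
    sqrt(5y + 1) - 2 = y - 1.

Isolate the radical: sqrt(5y + 1) = y + 1.
Square both sides: 5y + 1 = (y + 1)^2.
Expand and rearrange: y^2 - 3y = 0.
Solving gives y = 3 or y = 0.
Check each candidate in the original equation:
  y = 3: sqrt(16) = 4, while y + 1 = 4 — valid.
  y = 0: sqrt(1) = 1, while y + 1 = 1 — valid.

y = 0 or y = 3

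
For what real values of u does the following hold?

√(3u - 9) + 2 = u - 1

Isolate the radical: √(3u - 9) = u - 3.
Square both sides: 3u - 9 = (u - 3)².
Expand and rearrange: u² - 9u + 18 = 0.
Solving gives u = 6 or u = 3.
Check each candidate in the original equation:
  u = 6: √(9) = 3, while u - 3 = 3 — valid.
  u = 3: √(0) = 0, while u - 3 = 0 — valid.

u = 3 or u = 6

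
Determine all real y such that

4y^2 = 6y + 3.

y = -0.3956 or y = 1.8956

Rearrange to standard form: 4y^2 - 6y - 3 = 0.
Discriminant: (-6)^2 - 4*4*(-3) = 84.
Quadratic formula: y = (6 +/- sqrt(84)) / 8.
So y = 3/4 + sqrt(21)/4 ~= 1.8956 or y = 3/4 - sqrt(21)/4 ~= -0.3956.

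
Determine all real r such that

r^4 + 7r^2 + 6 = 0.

No real solutions.

Let u = r^2. The equation becomes u^2 + 7u + 6 = 0.
Factor: (u + 1)(u + 6) = 0, so u = -1 or u = -6.
r^2 = -1 < 0 has no real solution.
r^2 = -6 < 0 has no real solution.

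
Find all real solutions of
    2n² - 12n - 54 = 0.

Factor: 2(n + 3)(n - 9) = 0.
So n = -3 or n = 9.

n = -3 or n = 9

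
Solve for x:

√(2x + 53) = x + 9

Square both sides: 2x + 53 = (x + 9)².
Expand and rearrange: x² + 16x + 28 = 0.
Solving gives x = -2 or x = -14.
Check each candidate in the original equation:
  x = -2: √(49) = 7, while x + 9 = 7 — valid.
  x = -14: √(25) = 5, while x + 9 = -5 — extraneous.

x = -2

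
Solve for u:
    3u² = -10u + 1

u = -3.4305 or u = 0.0972

Rearrange to standard form: 3u² + 10u - 1 = 0.
Discriminant: (10)² − 4·3·(-1) = 112.
Quadratic formula: u = (-10 ± √112) / 6.
So u = -5/3 + 2·√(7)/3 ≈ 0.0972 or u = -2·√(7)/3 - 5/3 ≈ -3.4305.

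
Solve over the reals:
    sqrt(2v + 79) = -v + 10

v = 1

Square both sides: 2v + 79 = (-v + 10)^2.
Expand and rearrange: v^2 - 22v + 21 = 0.
Solving gives v = 21 or v = 1.
Check each candidate in the original equation:
  v = 21: sqrt(121) = 11, while -v + 10 = -11 — extraneous.
  v = 1: sqrt(81) = 9, while -v + 10 = 9 — valid.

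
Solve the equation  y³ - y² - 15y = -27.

Rearrange: y³ - y² - 15y + 27 = 0.
Possible rational roots are divisors of 27. Testing y = 3 gives 0, so (y - 3) is a factor.
Divide: y³ - y² - 15y + 27 = (y - 3)(y² + 2y - 9).
Apply the quadratic formula to y² + 2y - 9 = 0: y = (-2 ± √40)/2, i.e. y ≈ 2.1623 or y ≈ -4.1623.

y = -4.1623 or y = 2.1623 or y = 3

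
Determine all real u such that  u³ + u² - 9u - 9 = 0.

Possible rational roots are divisors of -9. Testing u = -1 gives 0, so (u + 1) is a factor.
Divide: u³ + u² - 9u - 9 = (u + 1)(u² - 9).
Factor the quadratic: u = 3 or u = -3.

u = -3 or u = -1 or u = 3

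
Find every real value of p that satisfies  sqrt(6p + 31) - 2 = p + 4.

p = -5 or p = -1

Isolate the radical: sqrt(6p + 31) = p + 6.
Square both sides: 6p + 31 = (p + 6)^2.
Expand and rearrange: p^2 + 6p + 5 = 0.
Solving gives p = -1 or p = -5.
Check each candidate in the original equation:
  p = -1: sqrt(25) = 5, while p + 6 = 5 — valid.
  p = -5: sqrt(1) = 1, while p + 6 = 1 — valid.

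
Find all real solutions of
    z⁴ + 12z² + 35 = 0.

Let u = z². The equation becomes u² + 12u + 35 = 0.
Factor: (u + 5)(u + 7) = 0, so u = -5 or u = -7.
z² = -5 < 0 has no real solution.
z² = -7 < 0 has no real solution.

No real solutions.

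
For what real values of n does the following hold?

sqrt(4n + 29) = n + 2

n = 5

Square both sides: 4n + 29 = (n + 2)^2.
Expand and rearrange: n^2 - 25 = 0.
Solving gives n = 5 or n = -5.
Check each candidate in the original equation:
  n = 5: sqrt(49) = 7, while n + 2 = 7 — valid.
  n = -5: sqrt(9) = 3, while n + 2 = -3 — extraneous.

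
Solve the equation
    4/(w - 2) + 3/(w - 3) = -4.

Multiply both sides by (w - 2)(w - 3):
4(w - 3) + 3(w - 2) = -4(w - 2)(w - 3).
Expand and collect terms: -4w² + 13w - 6 = 0.
By the quadratic formula, w = (-13 ± √73) / -8, so w ≈ 0.557 or w ≈ 2.693.
Neither value makes a denominator zero (w ≠ 2, w ≠ 3), so both are valid.

w = 0.557 or w = 2.693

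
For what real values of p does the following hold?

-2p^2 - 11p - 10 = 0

Discriminant: (-11)^2 - 4*(-2)*(-10) = 41.
Quadratic formula: p = (11 +/- sqrt(41)) / (-4).
So p = -11/4 - sqrt(41)/4 ~= -4.3508 or p = -11/4 + sqrt(41)/4 ~= -1.1492.

p = -4.3508 or p = -1.1492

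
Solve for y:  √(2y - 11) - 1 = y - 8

y = 10

Isolate the radical: √(2y - 11) = y - 7.
Square both sides: 2y - 11 = (y - 7)².
Expand and rearrange: y² - 16y + 60 = 0.
Solving gives y = 10 or y = 6.
Check each candidate in the original equation:
  y = 10: √(9) = 3, while y - 7 = 3 — valid.
  y = 6: √(1) = 1, while y - 7 = -1 — extraneous.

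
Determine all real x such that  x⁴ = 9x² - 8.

Let u = x². The equation becomes u² - 9u + 8 = 0.
Factor: (u - 8)(u - 1) = 0, so u = 8 or u = 1.
x² = 8 gives x = ±2·√(2) ≈ ±2.8284.
x² = 1 gives x = ±1.

x = -2.8284 or x = -1 or x = 1 or x = 2.8284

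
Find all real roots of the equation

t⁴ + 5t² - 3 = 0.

t = -0.7358 or t = 0.7358

Let u = t². The equation becomes u² + 5u - 3 = 0.
By the quadratic formula, u = -5/2 + √(37)/2 or u = -√(37)/2 - 5/2.
t² = -5/2 + √(37)/2 gives t = ±√(-5/2 + √(37)/2) ≈ ±0.7358.
t² = -√(37)/2 - 5/2 < 0 has no real solution.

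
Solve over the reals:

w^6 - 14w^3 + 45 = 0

Let u = w^3. The equation becomes u^2 - 14u + 45 = 0.
Factor: (u - 9)(u - 5) = 0, so u = 9 or u = 5.
w^3 = 9 gives w = (9)^(1/3) ~= 2.0801.
w^3 = 5 gives w = (5)^(1/3) ~= 1.71.

w = 1.71 or w = 2.0801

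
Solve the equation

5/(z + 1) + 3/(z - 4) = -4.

z = -2.4155 or z = 3.4155

Multiply both sides by (z + 1)(z - 4):
5(z - 4) + 3(z + 1) = -4(z + 1)(z - 4).
Expand and collect terms: -4z^2 + 4z + 33 = 0.
By the quadratic formula, z = (-4 +/- sqrt(544)) / -8, so z ~= -2.4155 or z ~= 3.4155.
Neither value makes a denominator zero (z != -1, z != 4), so both are valid.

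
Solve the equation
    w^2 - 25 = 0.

w = -5 or w = 5

Factor: (w + 5)(w - 5) = 0.
So w = -5 or w = 5.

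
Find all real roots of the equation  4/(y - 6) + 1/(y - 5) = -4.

y = 4.3596 or y = 5.3904

Multiply both sides by (y - 6)(y - 5):
4(y - 5) + (y - 6) = -4(y - 6)(y - 5).
Expand and collect terms: -4y² + 39y - 94 = 0.
By the quadratic formula, y = (-39 ± √17) / -8, so y ≈ 4.3596 or y ≈ 5.3904.
Neither value makes a denominator zero (y ≠ 6, y ≠ 5), so both are valid.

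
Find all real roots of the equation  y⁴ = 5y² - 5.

y = -1.9021 or y = -1.1756 or y = 1.1756 or y = 1.9021

Let u = y². The equation becomes u² - 5u + 5 = 0.
By the quadratic formula, u = √(5)/2 + 5/2 or u = 5/2 - √(5)/2.
y² = √(5)/2 + 5/2 gives y = ±√(√(5)/2 + 5/2) ≈ ±1.9021.
y² = 5/2 - √(5)/2 gives y = ±√(5/2 - √(5)/2) ≈ ±1.1756.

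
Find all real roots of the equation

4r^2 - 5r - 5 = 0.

r = -0.6559 or r = 1.9059

Discriminant: (-5)^2 - 4*4*(-5) = 105.
Quadratic formula: r = (5 +/- sqrt(105)) / 8.
So r = 5/8 + sqrt(105)/8 ~= 1.9059 or r = 5/8 - sqrt(105)/8 ~= -0.6559.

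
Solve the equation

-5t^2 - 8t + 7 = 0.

t = -2.2283 or t = 0.6283

Discriminant: (-8)^2 - 4*(-5)*7 = 204.
Quadratic formula: t = (8 +/- sqrt(204)) / (-10).
So t = -sqrt(51)/5 - 4/5 ~= -2.2283 or t = -4/5 + sqrt(51)/5 ~= 0.6283.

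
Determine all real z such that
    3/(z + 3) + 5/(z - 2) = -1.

Multiply both sides by (z + 3)(z - 2):
3(z - 2) + 5(z + 3) = -(z + 3)(z - 2).
Expand and collect terms: -z^2 - 9z - 3 = 0.
By the quadratic formula, z = (9 +/- sqrt(69)) / -2, so z ~= -8.6533 or z ~= -0.3467.
Neither value makes a denominator zero (z != -3, z != 2), so both are valid.

z = -8.6533 or z = -0.3467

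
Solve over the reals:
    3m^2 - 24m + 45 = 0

Factor: 3(m - 3)(m - 5) = 0.
So m = 3 or m = 5.

m = 3 or m = 5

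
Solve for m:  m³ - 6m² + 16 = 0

Possible rational roots are divisors of 16. Testing m = 2 gives 0, so (m - 2) is a factor.
Divide: m³ - 6m² + 16 = (m - 2)(m² - 4m - 8).
Apply the quadratic formula to m² - 4m - 8 = 0: m = (4 ± √48)/2, i.e. m ≈ 5.4641 or m ≈ -1.4641.

m = -1.4641 or m = 2 or m = 5.4641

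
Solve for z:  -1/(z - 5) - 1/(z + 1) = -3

z = -0.6851 or z = 5.3518

Multiply both sides by (z - 5)(z + 1):
-(z + 1) - (z - 5) = -3(z - 5)(z + 1).
Expand and collect terms: -3z^2 + 14z + 11 = 0.
By the quadratic formula, z = (-14 +/- sqrt(328)) / -6, so z ~= -0.6851 or z ~= 5.3518.
Neither value makes a denominator zero (z != 5, z != -1), so both are valid.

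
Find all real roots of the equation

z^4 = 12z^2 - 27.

Let u = z^2. The equation becomes u^2 - 12u + 27 = 0.
Factor: (u - 9)(u - 3) = 0, so u = 9 or u = 3.
z^2 = 9 gives z = +/-3.
z^2 = 3 gives z = +/-sqrt(3) ~= +/-1.7321.

z = -3 or z = -1.7321 or z = 1.7321 or z = 3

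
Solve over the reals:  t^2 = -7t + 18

t = -9 or t = 2

Bring every term to one side: t^2 + 7t - 18 = 0.
Factor: (t - 2)(t + 9) = 0.
So t = 2 or t = -9.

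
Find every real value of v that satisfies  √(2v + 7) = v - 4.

Square both sides: 2v + 7 = (v - 4)².
Expand and rearrange: v² - 10v + 9 = 0.
Solving gives v = 9 or v = 1.
Check each candidate in the original equation:
  v = 9: √(25) = 5, while v - 4 = 5 — valid.
  v = 1: √(9) = 3, while v - 4 = -3 — extraneous.

v = 9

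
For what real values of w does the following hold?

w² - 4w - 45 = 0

Factor: (w - 9)(w + 5) = 0.
So w = 9 or w = -5.

w = -5 or w = 9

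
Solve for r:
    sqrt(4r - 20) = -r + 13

Square both sides: 4r - 20 = (-r + 13)^2.
Expand and rearrange: r^2 - 30r + 189 = 0.
Solving gives r = 21 or r = 9.
Check each candidate in the original equation:
  r = 21: sqrt(64) = 8, while -r + 13 = -8 — extraneous.
  r = 9: sqrt(16) = 4, while -r + 13 = 4 — valid.

r = 9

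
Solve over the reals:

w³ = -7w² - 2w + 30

Rearrange: w³ + 7w² + 2w - 30 = 0.
Possible rational roots are divisors of -30. Testing w = -3 gives 0, so (w + 3) is a factor.
Divide: w³ + 7w² + 2w - 30 = (w + 3)(w² + 4w - 10).
Apply the quadratic formula to w² + 4w - 10 = 0: w = (-4 ± √56)/2, i.e. w ≈ 1.7417 or w ≈ -5.7417.

w = -5.7417 or w = -3 or w = 1.7417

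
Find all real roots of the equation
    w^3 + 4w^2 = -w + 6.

w = -3 or w = -2 or w = 1

Rearrange: w^3 + 4w^2 + w - 6 = 0.
Possible rational roots are divisors of -6. Testing w = -2 gives 0, so (w + 2) is a factor.
Divide: w^3 + 4w^2 + w - 6 = (w + 2)(w^2 + 2w - 3).
Factor the quadratic: w = 1 or w = -3.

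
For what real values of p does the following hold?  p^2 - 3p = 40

Bring every term to one side: p^2 - 3p - 40 = 0.
Factor: (p + 5)(p - 8) = 0.
So p = -5 or p = 8.

p = -5 or p = 8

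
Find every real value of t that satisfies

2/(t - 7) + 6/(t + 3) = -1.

t = -9.8102 or t = 5.8102

Multiply both sides by (t - 7)(t + 3):
2(t + 3) + 6(t - 7) = -(t - 7)(t + 3).
Expand and collect terms: -t² - 4t + 57 = 0.
By the quadratic formula, t = (4 ± √244) / -2, so t ≈ -9.8102 or t ≈ 5.8102.
Neither value makes a denominator zero (t ≠ 7, t ≠ -3), so both are valid.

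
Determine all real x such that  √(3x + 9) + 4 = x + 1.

Isolate the radical: √(3x + 9) = x - 3.
Square both sides: 3x + 9 = (x - 3)².
Expand and rearrange: x² - 9x = 0.
Solving gives x = 9 or x = 0.
Check each candidate in the original equation:
  x = 9: √(36) = 6, while x - 3 = 6 — valid.
  x = 0: √(9) = 3, while x - 3 = -3 — extraneous.

x = 9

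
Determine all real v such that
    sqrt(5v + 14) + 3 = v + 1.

v = 10

Isolate the radical: sqrt(5v + 14) = v - 2.
Square both sides: 5v + 14 = (v - 2)^2.
Expand and rearrange: v^2 - 9v - 10 = 0.
Solving gives v = 10 or v = -1.
Check each candidate in the original equation:
  v = 10: sqrt(64) = 8, while v - 2 = 8 — valid.
  v = -1: sqrt(9) = 3, while v - 2 = -3 — extraneous.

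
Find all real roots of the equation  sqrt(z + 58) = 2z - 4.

z = 6

Square both sides: z + 58 = (2z - 4)^2.
Expand and rearrange: 4z^2 - 17z - 42 = 0.
Solving gives z = 6 or z = -1.75.
Check each candidate in the original equation:
  z = 6: sqrt(64) = 8, while 2z - 4 = 8 — valid.
  z = -1.75: sqrt(56.25) = 7.5, while 2z - 4 = -7.5 — extraneous.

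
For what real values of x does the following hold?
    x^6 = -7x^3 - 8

x = -1.7717 or x = -1.1288

Let u = x^3. The equation becomes u^2 + 7u + 8 = 0.
By the quadratic formula, u = -7/2 + sqrt(17)/2 or u = -7/2 - sqrt(17)/2.
x^3 = -7/2 + sqrt(17)/2 gives x = -(7/2 - sqrt(17)/2)^(1/3) ~= -1.1288.
x^3 = -7/2 - sqrt(17)/2 gives x = -(sqrt(17)/2 + 7/2)^(1/3) ~= -1.7717.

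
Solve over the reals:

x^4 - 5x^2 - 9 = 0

Let u = x^2. The equation becomes u^2 - 5u - 9 = 0.
By the quadratic formula, u = 5/2 + sqrt(61)/2 or u = 5/2 - sqrt(61)/2.
x^2 = 5/2 + sqrt(61)/2 gives x = +/-sqrt(5/2 + sqrt(61)/2) ~= +/-2.5308.
x^2 = 5/2 - sqrt(61)/2 < 0 has no real solution.

x = -2.5308 or x = 2.5308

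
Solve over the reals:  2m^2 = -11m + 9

m = -6.2231 or m = 0.7231

Rearrange to standard form: 2m^2 + 11m - 9 = 0.
Discriminant: (11)^2 - 4*2*(-9) = 193.
Quadratic formula: m = (-11 +/- sqrt(193)) / 4.
So m = -11/4 + sqrt(193)/4 ~= 0.7231 or m = -sqrt(193)/4 - 11/4 ~= -6.2231.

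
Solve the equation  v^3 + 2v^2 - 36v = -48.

v = -7.5826 or v = 1.5826 or v = 4

Rearrange: v^3 + 2v^2 - 36v + 48 = 0.
Possible rational roots are divisors of 48. Testing v = 4 gives 0, so (v - 4) is a factor.
Divide: v^3 + 2v^2 - 36v + 48 = (v - 4)(v^2 + 6v - 12).
Apply the quadratic formula to v^2 + 6v - 12 = 0: v = (-6 +/- sqrt(84))/2, i.e. v ~= 1.5826 or v ~= -7.5826.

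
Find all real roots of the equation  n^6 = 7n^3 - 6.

Let u = n^3. The equation becomes u^2 - 7u + 6 = 0.
Factor: (u - 1)(u - 6) = 0, so u = 1 or u = 6.
n^3 = 1 gives n = 1.
n^3 = 6 gives n = (6)^(1/3) ~= 1.8171.

n = 1 or n = 1.8171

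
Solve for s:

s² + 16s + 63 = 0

Factor: (s + 7)(s + 9) = 0.
So s = -7 or s = -9.

s = -9 or s = -7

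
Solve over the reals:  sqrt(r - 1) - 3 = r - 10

r = 10

Isolate the radical: sqrt(r - 1) = r - 7.
Square both sides: r - 1 = (r - 7)^2.
Expand and rearrange: r^2 - 15r + 50 = 0.
Solving gives r = 10 or r = 5.
Check each candidate in the original equation:
  r = 10: sqrt(9) = 3, while r - 7 = 3 — valid.
  r = 5: sqrt(4) = 2, while r - 7 = -2 — extraneous.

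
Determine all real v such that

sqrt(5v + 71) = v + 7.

Square both sides: 5v + 71 = (v + 7)^2.
Expand and rearrange: v^2 + 9v - 22 = 0.
Solving gives v = 2 or v = -11.
Check each candidate in the original equation:
  v = 2: sqrt(81) = 9, while v + 7 = 9 — valid.
  v = -11: sqrt(16) = 4, while v + 7 = -4 — extraneous.

v = 2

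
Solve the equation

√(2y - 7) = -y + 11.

Square both sides: 2y - 7 = (-y + 11)².
Expand and rearrange: y² - 24y + 128 = 0.
Solving gives y = 16 or y = 8.
Check each candidate in the original equation:
  y = 16: √(25) = 5, while -y + 11 = -5 — extraneous.
  y = 8: √(9) = 3, while -y + 11 = 3 — valid.

y = 8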